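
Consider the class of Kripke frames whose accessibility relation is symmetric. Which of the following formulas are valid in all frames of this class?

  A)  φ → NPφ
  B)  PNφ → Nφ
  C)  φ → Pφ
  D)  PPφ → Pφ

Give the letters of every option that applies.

A

(A) φ → NPφ is axiom B; it is valid on a frame exactly when R is symmetric. Every such R is symmetric, so valid.
(B) PNφ → Nφ is the dual of axiom 5; it is valid on a frame exactly when R is euclidean. Such an R need not be euclidean, so not valid.
(C) the dual of axiom T: valid iff R is reflexive. Such an R need not be reflexive — not valid.
(D) PPφ → Pφ (the dual of axiom 4) characterises the transitive frames. Such an R need not be transitive — not valid.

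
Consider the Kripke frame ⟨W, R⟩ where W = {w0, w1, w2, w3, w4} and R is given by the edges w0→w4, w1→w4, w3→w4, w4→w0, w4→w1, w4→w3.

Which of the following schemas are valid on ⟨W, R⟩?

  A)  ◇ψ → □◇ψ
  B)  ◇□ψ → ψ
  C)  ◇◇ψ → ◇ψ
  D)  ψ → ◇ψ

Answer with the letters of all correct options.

B

R is not reflexive: not w0 R w0.
R is symmetric: every R-edge is matched by its reverse.
R is not transitive: w0 R w4 and w4 R w0 but not w0 R w0.
R is not euclidean: w4 R w0 and w4 R w1 but not w0 R w1.
(A) ◇ψ → □◇ψ is axiom 5; it is valid on a frame exactly when R is euclidean. R is not euclidean, so not valid.
(B) ◇□ψ → ψ is the dual of axiom B; it is valid on a frame exactly when R is symmetric. R is symmetric, so valid.
(C) ◇◇ψ → ◇ψ is the dual of axiom 4; it is valid on a frame exactly when R is transitive. R is not transitive, so not valid.
(D) ψ → ◇ψ (the dual of axiom T) characterises the reflexive frames. R is not reflexive — not valid.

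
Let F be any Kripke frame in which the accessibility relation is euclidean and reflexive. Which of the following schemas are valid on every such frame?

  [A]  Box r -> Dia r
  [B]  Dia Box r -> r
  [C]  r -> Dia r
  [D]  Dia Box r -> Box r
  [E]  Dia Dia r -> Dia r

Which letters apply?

A, B, C, D, E

A reflexive euclidean relation is also symmetric (from wRw and wRv the euclidean condition gives vRw) and hence transitive; it is an equivalence relation.
(A) Box r -> Dia r (axiom D) characterises the serial frames. Every such R is serial — valid.
(B) Dia Box r -> r (the dual of axiom B) characterises the symmetric frames. Every such R is symmetric — valid.
(C) r -> Dia r is the dual of axiom T, which corresponds to reflexivity. Every such R is reflexive — valid.
(D) Dia Box r -> Box r (the dual of axiom 5) characterises the euclidean frames. Every such R is euclidean — valid.
(E) Dia Dia r -> Dia r is the dual of axiom 4, which corresponds to transitivity. Every such R is transitive — valid.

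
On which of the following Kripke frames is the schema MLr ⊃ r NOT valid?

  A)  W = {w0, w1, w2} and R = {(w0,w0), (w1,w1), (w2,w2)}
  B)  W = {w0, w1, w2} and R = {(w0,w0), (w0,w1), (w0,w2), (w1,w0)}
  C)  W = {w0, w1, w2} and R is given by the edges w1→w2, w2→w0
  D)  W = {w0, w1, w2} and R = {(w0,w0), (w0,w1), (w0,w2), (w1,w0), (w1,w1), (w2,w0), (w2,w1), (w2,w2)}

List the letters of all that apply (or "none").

The schema MLr ⊃ r is the dual of axiom B; it is valid on a frame iff R is symmetric.
(A) R is symmetric (every R-edge is matched by its reverse), so the schema is valid here.
(B) R is not symmetric (w0 R w2 but not w2 R w0), so the schema fails here.
(C) R is not symmetric (w1 R w2 but not w2 R w1), so the schema fails here.
(D) R is not symmetric (w2 R w1 but not w1 R w2), so the schema fails here.

B, C, D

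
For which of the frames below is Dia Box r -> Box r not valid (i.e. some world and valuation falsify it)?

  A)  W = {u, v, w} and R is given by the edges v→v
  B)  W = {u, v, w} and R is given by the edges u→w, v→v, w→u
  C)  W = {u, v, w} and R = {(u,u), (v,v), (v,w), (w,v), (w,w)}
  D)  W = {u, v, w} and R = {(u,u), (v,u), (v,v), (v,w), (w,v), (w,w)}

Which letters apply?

B, D

The schema Dia Box r -> Box r is the dual of axiom 5; it is valid on a frame iff R is euclidean.
(A) R is euclidean (any two R-successors of the same world are R-related), so the schema is valid here.
(B) R is not euclidean (u R w and u R w but not w R w), so the schema fails here.
(C) R is euclidean (any two R-successors of the same world are R-related), so the schema is valid here.
(D) R is not euclidean (v R u and v R v but not u R v), so the schema fails here.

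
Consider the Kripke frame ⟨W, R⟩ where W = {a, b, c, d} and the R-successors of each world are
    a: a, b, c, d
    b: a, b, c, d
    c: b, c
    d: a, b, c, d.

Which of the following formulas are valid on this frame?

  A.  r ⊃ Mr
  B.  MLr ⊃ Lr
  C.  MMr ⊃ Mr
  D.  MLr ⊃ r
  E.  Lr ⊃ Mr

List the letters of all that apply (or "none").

R is reflexive: each world relates to itself.
R is not symmetric: a R c but not c R a.
R is not transitive: c R b and b R a but not c R a.
R is not euclidean: a R c and a R a but not c R a.
R is serial: every world has an R-successor.
(A) r ⊃ Mr is the dual of axiom T; it is valid on a frame exactly when R is reflexive. R is reflexive, so valid.
(B) MLr ⊃ Lr is the dual of axiom 5, which corresponds to the euclidean property. R is not euclidean — not valid.
(C) MMr ⊃ Mr is the dual of axiom 4, which corresponds to transitivity. R is not transitive — not valid.
(D) MLr ⊃ r is the dual of axiom B; it is valid on a frame exactly when R is symmetric. R is not symmetric, so not valid.
(E) Lr ⊃ Mr (axiom D) characterises the serial frames. R is serial — valid.

A, E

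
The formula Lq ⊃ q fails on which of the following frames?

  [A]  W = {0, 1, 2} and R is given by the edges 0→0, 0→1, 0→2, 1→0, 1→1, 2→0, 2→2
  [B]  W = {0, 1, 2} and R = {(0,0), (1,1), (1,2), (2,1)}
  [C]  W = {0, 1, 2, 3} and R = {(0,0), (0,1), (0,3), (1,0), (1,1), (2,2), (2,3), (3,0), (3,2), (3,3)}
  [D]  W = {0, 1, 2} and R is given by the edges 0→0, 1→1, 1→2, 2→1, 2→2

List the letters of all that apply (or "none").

The schema Lq ⊃ q is axiom T; it is valid on a frame iff R is reflexive.
(A) R is reflexive (each world relates to itself), so the schema is valid here.
(B) R is not reflexive (not 2 R 2), so the schema fails here.
(C) R is reflexive (each world relates to itself), so the schema is valid here.
(D) R is reflexive (each world relates to itself), so the schema is valid here.

B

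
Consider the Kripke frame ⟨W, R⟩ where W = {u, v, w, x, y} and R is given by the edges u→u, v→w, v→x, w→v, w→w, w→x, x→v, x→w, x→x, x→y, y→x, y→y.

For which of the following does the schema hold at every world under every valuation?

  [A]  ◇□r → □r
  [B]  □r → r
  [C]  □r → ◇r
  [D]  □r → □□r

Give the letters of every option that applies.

R is not reflexive: not v R v.
R is not transitive: v R w and w R v but not v R v.
R is not euclidean: x R v and x R y but not v R y.
R is serial: every world has an R-successor.
(A) the dual of axiom 5: valid iff R is euclidean. R is not euclidean — not valid.
(B) axiom T: valid iff R is reflexive. R is not reflexive — not valid.
(C) axiom D: valid iff R is serial. R is serial — valid.
(D) axiom 4: valid iff R is transitive. R is not transitive — not valid.

C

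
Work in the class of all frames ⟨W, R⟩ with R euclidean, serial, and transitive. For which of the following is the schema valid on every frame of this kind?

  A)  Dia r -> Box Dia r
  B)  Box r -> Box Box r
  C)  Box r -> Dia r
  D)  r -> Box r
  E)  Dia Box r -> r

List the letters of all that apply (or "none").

A, B, C

(A) Dia r -> Box Dia r is axiom 5, which corresponds to the euclidean property. Every such R is euclidean — valid.
(B) axiom 4: valid iff R is transitive. Every such R is transitive — valid.
(C) Box r -> Dia r is axiom D; it is valid on a frame exactly when R is serial. Every such R is serial, so valid.
(D) r -> Box r is equivalent to ◇p→p; it holds exactly when R ⊆ identity. Such an R need not be a subset of the identity — not valid.
(E) Dia Box r -> r is the dual of axiom B; it is valid on a frame exactly when R is symmetric. Such an R need not be symmetric, so not valid.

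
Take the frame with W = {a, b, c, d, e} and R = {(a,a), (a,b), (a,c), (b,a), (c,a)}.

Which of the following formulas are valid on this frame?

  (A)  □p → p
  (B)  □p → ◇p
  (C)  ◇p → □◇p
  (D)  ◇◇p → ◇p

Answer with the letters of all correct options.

none

R is not reflexive: not b R b.
R is not transitive: b R a and a R b but not b R b.
R is not euclidean: a R b and a R c but not b R c.
R is not serial: d has no R-successor.
(A) axiom T: valid iff R is reflexive. R is not reflexive — not valid.
(B) □p → ◇p is axiom D; it is valid on a frame exactly when R is serial. R is not serial, so not valid.
(C) axiom 5: valid iff R is euclidean. R is not euclidean — not valid.
(D) ◇◇p → ◇p (the dual of axiom 4) characterises the transitive frames. R is not transitive — not valid.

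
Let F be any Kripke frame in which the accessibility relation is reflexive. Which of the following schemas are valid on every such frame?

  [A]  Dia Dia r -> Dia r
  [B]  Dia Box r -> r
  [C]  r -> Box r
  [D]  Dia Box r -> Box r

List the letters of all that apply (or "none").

none

A reflexive relation is serial.
(A) Dia Dia r -> Dia r (the dual of axiom 4) characterises the transitive frames. Such an R need not be transitive — not valid.
(B) Dia Box r -> r is the dual of axiom B, which corresponds to symmetry. Such an R need not be symmetric — not valid.
(C) r -> Box r (equivalent to ◇p→p) corresponds to R being a subset of the identity. Such an R need not be a subset of the identity, so not valid.
(D) the dual of axiom 5: valid iff R is euclidean. Such an R need not be euclidean — not valid.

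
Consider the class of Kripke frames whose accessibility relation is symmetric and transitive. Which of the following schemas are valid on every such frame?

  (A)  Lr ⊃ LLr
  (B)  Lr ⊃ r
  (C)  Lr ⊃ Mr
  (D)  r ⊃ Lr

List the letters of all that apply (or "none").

A

A symmetric transitive relation is euclidean (uRv and uRw give vRu by symmetry, then vRw by transitivity).
(A) Lr ⊃ LLr (axiom 4) characterises the transitive frames. Every such R is transitive — valid.
(B) Lr ⊃ r (axiom T) characterises the reflexive frames. Such an R need not be reflexive — not valid.
(C) Lr ⊃ Mr (axiom D) characterises the serial frames. Such an R need not be serial — not valid.
(D) r ⊃ Lr (equivalent to ◇p→p) corresponds to R being a subset of the identity. Such an R need not be a subset of the identity, so not valid.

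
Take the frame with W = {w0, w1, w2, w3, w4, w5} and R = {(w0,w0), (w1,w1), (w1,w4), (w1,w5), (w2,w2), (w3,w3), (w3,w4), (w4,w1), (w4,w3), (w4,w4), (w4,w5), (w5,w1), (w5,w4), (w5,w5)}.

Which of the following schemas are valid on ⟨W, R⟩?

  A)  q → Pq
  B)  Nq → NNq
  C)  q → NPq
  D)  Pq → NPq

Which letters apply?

R is reflexive: each world relates to itself.
R is symmetric: every R-edge is matched by its reverse.
R is not transitive: w1 R w4 and w4 R w3 but not w1 R w3.
R is not euclidean: w4 R w1 and w4 R w3 but not w1 R w3.
(A) q → Pq is the dual of axiom T, which corresponds to reflexivity. R is reflexive — valid.
(B) axiom 4: valid iff R is transitive. R is not transitive — not valid.
(C) q → NPq (axiom B) characterises the symmetric frames. R is symmetric — valid.
(D) Pq → NPq (axiom 5) characterises the euclidean frames. R is not euclidean — not valid.

A, C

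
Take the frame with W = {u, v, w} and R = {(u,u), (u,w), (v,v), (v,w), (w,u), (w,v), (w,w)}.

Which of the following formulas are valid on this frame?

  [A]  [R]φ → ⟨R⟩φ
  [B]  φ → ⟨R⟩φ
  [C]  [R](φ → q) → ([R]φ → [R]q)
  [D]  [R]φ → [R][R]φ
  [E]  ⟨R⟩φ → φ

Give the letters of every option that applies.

A, B, C

R is reflexive: each world relates to itself.
R is not transitive: u R w and w R v but not u R v.
R is serial: every world has an R-successor.
R is not a subset of the identity: u R w with u ≠ w.
(A) [R]φ → ⟨R⟩φ is axiom D; it is valid on a frame exactly when R is serial. R is serial, so valid.
(B) φ → ⟨R⟩φ is the dual of axiom T, which corresponds to reflexivity. R is reflexive — valid.
(C) this is just K, valid on every normal frame.
(D) [R]φ → [R][R]φ is axiom 4; it is valid on a frame exactly when R is transitive. R is not transitive, so not valid.
(E) ⟨R⟩φ → φ (the converse of T) corresponds to R being a subset of the identity. Here R ⊄ identity, so not valid.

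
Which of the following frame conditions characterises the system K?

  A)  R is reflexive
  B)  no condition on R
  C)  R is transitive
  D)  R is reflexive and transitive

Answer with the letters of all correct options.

B

(A) this class determines T (= KT), not K.
(B) K is sound and complete for exactly this class.
(C) this class determines K4, not K.
(D) this class determines S4, not K.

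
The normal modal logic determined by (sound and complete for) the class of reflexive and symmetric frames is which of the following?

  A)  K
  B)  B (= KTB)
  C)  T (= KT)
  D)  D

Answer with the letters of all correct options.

B

(A) K is determined by the class of arbitrary frames.
(B) B (= KTB) is determined by exactly this class.
(C) T (= KT) is determined by the class of reflexive frames.
(D) D is determined by the class of serial frames.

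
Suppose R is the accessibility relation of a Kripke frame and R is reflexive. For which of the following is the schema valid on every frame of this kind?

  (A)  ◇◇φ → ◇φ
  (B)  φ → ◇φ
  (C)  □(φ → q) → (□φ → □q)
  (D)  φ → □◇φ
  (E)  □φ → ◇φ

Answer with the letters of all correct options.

A reflexive relation is serial.
(A) the dual of axiom 4: valid iff R is transitive. Such an R need not be transitive — not valid.
(B) φ → ◇φ (the dual of axiom T) characterises the reflexive frames. Every such R is reflexive — valid.
(C) this is just K, valid on every normal frame.
(D) axiom B: valid iff R is symmetric. Such an R need not be symmetric — not valid.
(E) □φ → ◇φ is axiom D; it is valid on a frame exactly when R is serial. Every such R is serial, so valid.

B, C, E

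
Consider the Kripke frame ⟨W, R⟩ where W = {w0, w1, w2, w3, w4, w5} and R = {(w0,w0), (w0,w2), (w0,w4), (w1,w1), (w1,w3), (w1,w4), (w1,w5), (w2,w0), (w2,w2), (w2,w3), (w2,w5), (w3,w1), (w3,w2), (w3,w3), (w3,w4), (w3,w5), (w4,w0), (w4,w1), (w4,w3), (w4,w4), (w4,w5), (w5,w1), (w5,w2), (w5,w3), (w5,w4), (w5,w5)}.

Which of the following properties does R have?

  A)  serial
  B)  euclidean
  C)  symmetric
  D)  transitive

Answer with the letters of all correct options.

A, C

(A) serial: every world has an R-successor.
(B) not euclidean: w0 R w2 and w0 R w4 but not w2 R w4.
(C) symmetric: every R-edge is matched by its reverse.
(D) not transitive: w0 R w2 and w2 R w3 but not w0 R w3.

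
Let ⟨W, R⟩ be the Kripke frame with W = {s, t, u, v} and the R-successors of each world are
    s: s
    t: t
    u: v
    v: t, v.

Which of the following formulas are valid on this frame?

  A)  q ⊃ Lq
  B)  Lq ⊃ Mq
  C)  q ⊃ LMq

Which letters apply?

R is not symmetric: u R v but not v R u.
R is serial: every world has an R-successor.
R is not a subset of the identity: u R v with u ≠ v.
(A) q ⊃ Lq is equivalent to ◇p→p; it holds exactly when R ⊆ identity. Here R ⊄ identity — not valid.
(B) axiom D: valid iff R is serial. R is serial — valid.
(C) q ⊃ LMq is axiom B, which corresponds to symmetry. R is not symmetric — not valid.

B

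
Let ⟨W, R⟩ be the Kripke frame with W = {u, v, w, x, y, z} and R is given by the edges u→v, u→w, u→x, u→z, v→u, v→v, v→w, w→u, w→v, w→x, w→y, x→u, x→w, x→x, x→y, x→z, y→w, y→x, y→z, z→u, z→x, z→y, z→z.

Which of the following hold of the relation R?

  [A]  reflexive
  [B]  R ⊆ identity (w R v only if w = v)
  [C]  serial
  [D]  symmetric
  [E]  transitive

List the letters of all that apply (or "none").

C, D

(A) not reflexive: not u R u.
(B) not ⊆ identity: u R v with u ≠ v.
(C) serial: every world has an R-successor.
(D) symmetric: every R-edge is matched by its reverse.
(E) not transitive: u R v and v R u but not u R u.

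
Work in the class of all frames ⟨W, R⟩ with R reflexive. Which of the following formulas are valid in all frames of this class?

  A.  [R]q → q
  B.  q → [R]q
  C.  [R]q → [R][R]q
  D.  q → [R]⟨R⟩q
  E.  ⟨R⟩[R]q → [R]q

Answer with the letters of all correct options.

A

A reflexive relation is serial.
(A) [R]q → q (axiom T) characterises the reflexive frames. Every such R is reflexive — valid.
(B) q → [R]q (equivalent to ◇p→p) corresponds to R being a subset of the identity. Such an R need not be a subset of the identity, so not valid.
(C) axiom 4: valid iff R is transitive. Such an R need not be transitive — not valid.
(D) axiom B: valid iff R is symmetric. Such an R need not be symmetric — not valid.
(E) the dual of axiom 5: valid iff R is euclidean. Such an R need not be euclidean — not valid.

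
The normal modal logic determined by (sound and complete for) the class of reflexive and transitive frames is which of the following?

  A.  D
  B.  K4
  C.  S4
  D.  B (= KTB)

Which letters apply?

C

(A) D is determined by the class of serial frames.
(B) K4 is determined by the class of transitive frames.
(C) S4 is determined by exactly this class.
(D) B (= KTB) is determined by the class of reflexive and symmetric frames.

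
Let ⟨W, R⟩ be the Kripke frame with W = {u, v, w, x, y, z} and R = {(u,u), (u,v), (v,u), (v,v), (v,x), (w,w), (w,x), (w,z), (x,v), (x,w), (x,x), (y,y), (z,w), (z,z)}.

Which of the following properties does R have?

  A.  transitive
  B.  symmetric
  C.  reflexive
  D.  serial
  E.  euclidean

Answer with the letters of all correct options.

(A) not transitive: u R v and v R x but not u R x.
(B) symmetric: every R-edge is matched by its reverse.
(C) reflexive: each world relates to itself.
(D) serial: every world has an R-successor.
(E) not euclidean: v R u and v R x but not u R x.

B, C, D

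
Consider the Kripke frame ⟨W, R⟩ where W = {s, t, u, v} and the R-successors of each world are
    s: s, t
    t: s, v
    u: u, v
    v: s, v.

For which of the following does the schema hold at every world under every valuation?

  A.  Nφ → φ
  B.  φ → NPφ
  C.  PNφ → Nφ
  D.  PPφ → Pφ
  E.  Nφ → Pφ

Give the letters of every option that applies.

R is not reflexive: not t R t.
R is not symmetric: t R v but not v R t.
R is not transitive: s R t and t R v but not s R v.
R is not euclidean: t R s and t R v but not s R v.
R is serial: every world has an R-successor.
(A) Nφ → φ is axiom T; it is valid on a frame exactly when R is reflexive. R is not reflexive, so not valid.
(B) φ → NPφ (axiom B) characterises the symmetric frames. R is not symmetric — not valid.
(C) PNφ → Nφ is the dual of axiom 5, which corresponds to the euclidean property. R is not euclidean — not valid.
(D) PPφ → Pφ is the dual of axiom 4; it is valid on a frame exactly when R is transitive. R is not transitive, so not valid.
(E) Nφ → Pφ is axiom D, which corresponds to seriality. R is serial — valid.

E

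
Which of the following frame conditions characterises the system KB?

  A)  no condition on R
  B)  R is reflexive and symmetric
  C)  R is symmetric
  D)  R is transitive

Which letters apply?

C

(A) this class determines K, not KB.
(B) this class determines B (= KTB), not KB.
(C) KB is sound and complete for exactly this class.
(D) this class determines K4, not KB.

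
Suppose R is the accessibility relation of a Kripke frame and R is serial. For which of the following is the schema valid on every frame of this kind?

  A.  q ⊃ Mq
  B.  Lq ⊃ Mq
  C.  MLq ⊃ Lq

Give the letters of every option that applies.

(A) q ⊃ Mq is the dual of axiom T; it is valid on a frame exactly when R is reflexive. Such an R need not be reflexive, so not valid.
(B) Lq ⊃ Mq is axiom D, which corresponds to seriality. Every such R is serial — valid.
(C) MLq ⊃ Lq is the dual of axiom 5, which corresponds to the euclidean property. Such an R need not be euclidean — not valid.

B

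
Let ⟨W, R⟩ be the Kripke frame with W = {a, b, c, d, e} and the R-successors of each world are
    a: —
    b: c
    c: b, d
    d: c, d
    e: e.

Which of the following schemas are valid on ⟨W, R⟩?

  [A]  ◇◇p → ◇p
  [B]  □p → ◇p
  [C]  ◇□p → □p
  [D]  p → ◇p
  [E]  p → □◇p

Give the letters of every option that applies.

E

R is not reflexive: not a R a.
R is symmetric: every R-edge is matched by its reverse.
R is not transitive: b R c and c R b but not b R b.
R is not euclidean: c R b and c R d but not b R d.
R is not serial: a has no R-successor.
(A) ◇◇p → ◇p is the dual of axiom 4; it is valid on a frame exactly when R is transitive. R is not transitive, so not valid.
(B) □p → ◇p is axiom D; it is valid on a frame exactly when R is serial. R is not serial, so not valid.
(C) ◇□p → □p (the dual of axiom 5) characterises the euclidean frames. R is not euclidean — not valid.
(D) p → ◇p is the dual of axiom T; it is valid on a frame exactly when R is reflexive. R is not reflexive, so not valid.
(E) p → □◇p is axiom B, which corresponds to symmetry. R is symmetric — valid.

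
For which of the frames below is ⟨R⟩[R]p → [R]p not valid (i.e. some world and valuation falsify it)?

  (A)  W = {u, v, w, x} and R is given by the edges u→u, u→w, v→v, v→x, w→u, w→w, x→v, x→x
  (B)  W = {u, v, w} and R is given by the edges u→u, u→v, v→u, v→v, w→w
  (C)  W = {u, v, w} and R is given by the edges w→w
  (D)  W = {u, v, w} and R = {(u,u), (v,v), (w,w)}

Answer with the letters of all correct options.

none

The schema ⟨R⟩[R]p → [R]p is the dual of axiom 5; it is valid on a frame iff R is euclidean.
(A) R is euclidean (any two R-successors of the same world are R-related), so the schema is valid here.
(B) R is euclidean (any two R-successors of the same world are R-related), so the schema is valid here.
(C) R is euclidean (any two R-successors of the same world are R-related), so the schema is valid here.
(D) R is euclidean (any two R-successors of the same world are R-related), so the schema is valid here.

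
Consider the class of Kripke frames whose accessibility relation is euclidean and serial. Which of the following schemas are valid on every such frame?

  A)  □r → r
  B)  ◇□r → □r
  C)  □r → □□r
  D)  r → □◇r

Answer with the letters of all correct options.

B

(A) □r → r is axiom T; it is valid on a frame exactly when R is reflexive. Such an R need not be reflexive, so not valid.
(B) the dual of axiom 5: valid iff R is euclidean. Every such R is euclidean — valid.
(C) □r → □□r (axiom 4) characterises the transitive frames. Such an R need not be transitive — not valid.
(D) r → □◇r (axiom B) characterises the symmetric frames. Such an R need not be symmetric — not valid.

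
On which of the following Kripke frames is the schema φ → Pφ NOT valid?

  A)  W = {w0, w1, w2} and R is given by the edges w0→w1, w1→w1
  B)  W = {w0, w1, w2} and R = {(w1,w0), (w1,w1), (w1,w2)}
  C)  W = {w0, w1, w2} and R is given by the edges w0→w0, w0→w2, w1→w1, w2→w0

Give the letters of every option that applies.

The schema φ → Pφ is the dual of axiom T; it is valid on a frame iff R is reflexive.
(A) R is not reflexive (not w0 R w0), so the schema fails here.
(B) R is not reflexive (not w0 R w0), so the schema fails here.
(C) R is not reflexive (not w2 R w2), so the schema fails here.

A, B, C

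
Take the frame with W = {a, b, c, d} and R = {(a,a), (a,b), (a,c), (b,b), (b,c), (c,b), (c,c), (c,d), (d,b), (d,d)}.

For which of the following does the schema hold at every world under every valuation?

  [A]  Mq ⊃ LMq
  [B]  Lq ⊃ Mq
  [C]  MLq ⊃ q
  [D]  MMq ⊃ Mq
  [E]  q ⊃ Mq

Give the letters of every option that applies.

R is reflexive: each world relates to itself.
R is not symmetric: a R b but not b R a.
R is not transitive: a R c and c R d but not a R d.
R is not euclidean: a R b and a R a but not b R a.
R is serial: every world has an R-successor.
(A) axiom 5: valid iff R is euclidean. R is not euclidean — not valid.
(B) axiom D: valid iff R is serial. R is serial — valid.
(C) the dual of axiom B: valid iff R is symmetric. R is not symmetric — not valid.
(D) MMq ⊃ Mq is the dual of axiom 4; it is valid on a frame exactly when R is transitive. R is not transitive, so not valid.
(E) the dual of axiom T: valid iff R is reflexive. R is reflexive — valid.

B, E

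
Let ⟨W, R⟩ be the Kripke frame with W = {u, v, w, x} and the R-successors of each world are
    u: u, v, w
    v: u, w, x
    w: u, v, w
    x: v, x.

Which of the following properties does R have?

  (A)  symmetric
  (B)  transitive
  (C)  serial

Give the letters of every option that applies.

(A) symmetric: every R-edge is matched by its reverse.
(B) not transitive: u R v and v R x but not u R x.
(C) serial: every world has an R-successor.

A, C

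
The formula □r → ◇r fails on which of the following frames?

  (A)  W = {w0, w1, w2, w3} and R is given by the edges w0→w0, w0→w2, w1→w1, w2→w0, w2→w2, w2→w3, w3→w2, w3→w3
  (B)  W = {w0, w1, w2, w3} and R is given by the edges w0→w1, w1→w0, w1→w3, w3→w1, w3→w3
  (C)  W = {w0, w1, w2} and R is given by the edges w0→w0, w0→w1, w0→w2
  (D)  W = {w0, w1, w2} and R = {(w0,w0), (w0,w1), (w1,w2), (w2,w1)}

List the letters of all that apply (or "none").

B, C

The schema □r → ◇r is axiom D; it is valid on a frame iff R is serial.
(A) R is serial (every world has an R-successor), so the schema is valid here.
(B) R is not serial (w2 has no R-successor), so the schema fails here.
(C) R is not serial (w1 has no R-successor), so the schema fails here.
(D) R is serial (every world has an R-successor), so the schema is valid here.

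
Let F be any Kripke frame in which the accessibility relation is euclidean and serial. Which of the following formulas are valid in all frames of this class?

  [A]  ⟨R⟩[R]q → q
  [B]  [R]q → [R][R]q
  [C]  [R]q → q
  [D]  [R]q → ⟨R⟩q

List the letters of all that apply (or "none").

(A) ⟨R⟩[R]q → q (the dual of axiom B) characterises the symmetric frames. Such an R need not be symmetric — not valid.
(B) axiom 4: valid iff R is transitive. Such an R need not be transitive — not valid.
(C) axiom T: valid iff R is reflexive. Such an R need not be reflexive — not valid.
(D) [R]q → ⟨R⟩q (axiom D) characterises the serial frames. Every such R is serial — valid.

D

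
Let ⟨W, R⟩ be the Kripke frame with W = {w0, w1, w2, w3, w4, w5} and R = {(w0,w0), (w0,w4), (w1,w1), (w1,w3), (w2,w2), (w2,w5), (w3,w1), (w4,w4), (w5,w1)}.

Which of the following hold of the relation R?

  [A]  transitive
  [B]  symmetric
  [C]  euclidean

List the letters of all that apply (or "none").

(A) not transitive: w2 R w5 and w5 R w1 but not w2 R w1.
(B) not symmetric: w0 R w4 but not w4 R w0.
(C) not euclidean: w0 R w4 and w0 R w0 but not w4 R w0.

none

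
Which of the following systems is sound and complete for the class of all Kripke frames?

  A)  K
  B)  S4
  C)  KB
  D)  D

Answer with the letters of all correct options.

(A) K is determined by exactly this class.
(B) S4 is determined by the class of reflexive and transitive frames.
(C) KB is determined by the class of symmetric frames.
(D) D is determined by the class of serial frames.

A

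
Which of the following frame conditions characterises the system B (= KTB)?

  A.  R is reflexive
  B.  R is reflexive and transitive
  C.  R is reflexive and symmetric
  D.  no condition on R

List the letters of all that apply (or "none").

(A) this class determines T (= KT), not B (= KTB).
(B) this class determines S4, not B (= KTB).
(C) B (= KTB) is sound and complete for exactly this class.
(D) this class determines K, not B (= KTB).

C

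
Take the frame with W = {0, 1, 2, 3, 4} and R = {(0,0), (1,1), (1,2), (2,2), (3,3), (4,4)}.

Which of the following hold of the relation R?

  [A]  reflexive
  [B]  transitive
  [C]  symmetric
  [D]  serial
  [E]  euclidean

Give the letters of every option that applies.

(A) reflexive: each world relates to itself.
(B) transitive: R is closed under composition.
(C) not symmetric: 1 R 2 but not 2 R 1.
(D) serial: every world has an R-successor.
(E) not euclidean: 1 R 2 and 1 R 1 but not 2 R 1.

A, B, D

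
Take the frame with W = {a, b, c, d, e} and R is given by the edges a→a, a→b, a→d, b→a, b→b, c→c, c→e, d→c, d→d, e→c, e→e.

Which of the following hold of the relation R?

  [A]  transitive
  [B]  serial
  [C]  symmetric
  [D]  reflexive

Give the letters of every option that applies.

B, D

(A) not transitive: a R d and d R c but not a R c.
(B) serial: every world has an R-successor.
(C) not symmetric: a R d but not d R a.
(D) reflexive: each world relates to itself.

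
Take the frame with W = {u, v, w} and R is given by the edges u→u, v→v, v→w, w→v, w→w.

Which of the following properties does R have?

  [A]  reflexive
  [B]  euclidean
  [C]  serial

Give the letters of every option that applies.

(A) reflexive: each world relates to itself.
(B) euclidean: any two R-successors of the same world are R-related.
(C) serial: every world has an R-successor.

A, B, C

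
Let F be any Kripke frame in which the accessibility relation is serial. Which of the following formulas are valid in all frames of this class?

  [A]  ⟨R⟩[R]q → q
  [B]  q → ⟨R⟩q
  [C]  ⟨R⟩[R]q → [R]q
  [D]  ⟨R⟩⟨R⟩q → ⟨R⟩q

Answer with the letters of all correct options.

(A) ⟨R⟩[R]q → q is the dual of axiom B; it is valid on a frame exactly when R is symmetric. Such an R need not be symmetric, so not valid.
(B) q → ⟨R⟩q is the dual of axiom T; it is valid on a frame exactly when R is reflexive. Such an R need not be reflexive, so not valid.
(C) the dual of axiom 5: valid iff R is euclidean. Such an R need not be euclidean — not valid.
(D) the dual of axiom 4: valid iff R is transitive. Such an R need not be transitive — not valid.

none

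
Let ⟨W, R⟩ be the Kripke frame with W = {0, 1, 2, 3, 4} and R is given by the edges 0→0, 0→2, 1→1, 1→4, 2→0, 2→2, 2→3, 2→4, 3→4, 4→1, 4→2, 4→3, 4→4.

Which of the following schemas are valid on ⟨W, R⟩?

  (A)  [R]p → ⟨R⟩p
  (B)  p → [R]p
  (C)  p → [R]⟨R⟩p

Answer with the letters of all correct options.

A

R is not symmetric: 2 R 3 but not 3 R 2.
R is serial: every world has an R-successor.
R is not a subset of the identity: 0 R 2 with 0 ≠ 2.
(A) [R]p → ⟨R⟩p is axiom D, which corresponds to seriality. R is serial — valid.
(B) p → [R]p (equivalent to ◇p→p) corresponds to R being a subset of the identity. Here R ⊄ identity, so not valid.
(C) axiom B: valid iff R is symmetric. R is not symmetric — not valid.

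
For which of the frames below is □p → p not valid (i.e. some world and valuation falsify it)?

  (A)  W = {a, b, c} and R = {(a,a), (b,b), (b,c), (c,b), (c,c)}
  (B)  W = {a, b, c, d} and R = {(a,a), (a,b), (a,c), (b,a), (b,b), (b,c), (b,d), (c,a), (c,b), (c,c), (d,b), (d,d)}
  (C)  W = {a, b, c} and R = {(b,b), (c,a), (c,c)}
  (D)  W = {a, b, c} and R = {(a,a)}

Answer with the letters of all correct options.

The schema □p → p is axiom T; it is valid on a frame iff R is reflexive.
(A) R is reflexive (each world relates to itself), so the schema is valid here.
(B) R is reflexive (each world relates to itself), so the schema is valid here.
(C) R is not reflexive (not a R a), so the schema fails here.
(D) R is not reflexive (not b R b), so the schema fails here.

C, D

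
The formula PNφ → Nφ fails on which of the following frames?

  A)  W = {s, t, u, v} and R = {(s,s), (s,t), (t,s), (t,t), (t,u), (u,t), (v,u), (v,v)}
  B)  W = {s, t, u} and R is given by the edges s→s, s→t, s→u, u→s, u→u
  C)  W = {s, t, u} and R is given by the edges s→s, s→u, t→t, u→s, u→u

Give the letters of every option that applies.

The schema PNφ → Nφ is the dual of axiom 5; it is valid on a frame iff R is euclidean.
(A) R is not euclidean (t R s and t R u but not s R u), so the schema fails here.
(B) R is not euclidean (s R t and s R s but not t R s), so the schema fails here.
(C) R is euclidean (any two R-successors of the same world are R-related), so the schema is valid here.

A, B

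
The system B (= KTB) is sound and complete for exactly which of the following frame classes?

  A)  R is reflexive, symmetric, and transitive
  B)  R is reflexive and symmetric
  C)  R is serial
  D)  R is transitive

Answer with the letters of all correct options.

(A) this class determines S5, not B (= KTB).
(B) B (= KTB) is sound and complete for exactly this class.
(C) this class determines D, not B (= KTB).
(D) this class determines K4, not B (= KTB).

B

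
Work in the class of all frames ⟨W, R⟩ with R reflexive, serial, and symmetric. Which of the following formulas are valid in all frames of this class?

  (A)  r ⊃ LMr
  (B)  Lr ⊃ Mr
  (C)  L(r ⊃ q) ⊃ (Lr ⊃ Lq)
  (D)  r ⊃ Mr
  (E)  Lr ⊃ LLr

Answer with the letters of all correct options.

(A) axiom B: valid iff R is symmetric. Every such R is symmetric — valid.
(B) Lr ⊃ Mr is axiom D, which corresponds to seriality. Every such R is serial — valid.
(C) L(r ⊃ q) ⊃ (Lr ⊃ Lq) is axiom K, valid on every Kripke frame — valid.
(D) the dual of axiom T: valid iff R is reflexive. Every such R is reflexive — valid.
(E) axiom 4: valid iff R is transitive. Such an R need not be transitive — not valid.

A, B, C, D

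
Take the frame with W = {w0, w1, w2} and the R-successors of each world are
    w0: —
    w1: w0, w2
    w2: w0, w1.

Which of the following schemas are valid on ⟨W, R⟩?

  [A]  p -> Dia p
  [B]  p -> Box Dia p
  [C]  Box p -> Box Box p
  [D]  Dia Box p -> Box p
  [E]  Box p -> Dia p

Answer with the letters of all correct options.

none

R is not reflexive: not w0 R w0.
R is not symmetric: w1 R w0 but not w0 R w1.
R is not transitive: w1 R w2 and w2 R w1 but not w1 R w1.
R is not euclidean: w1 R w0 and w1 R w2 but not w0 R w2.
R is not serial: w0 has no R-successor.
(A) p -> Dia p is the dual of axiom T, which corresponds to reflexivity. R is not reflexive — not valid.
(B) p -> Box Dia p (axiom B) characterises the symmetric frames. R is not symmetric — not valid.
(C) Box p -> Box Box p is axiom 4; it is valid on a frame exactly when R is transitive. R is not transitive, so not valid.
(D) Dia Box p -> Box p is the dual of axiom 5, which corresponds to the euclidean property. R is not euclidean — not valid.
(E) Box p -> Dia p (axiom D) characterises the serial frames. R is not serial — not valid.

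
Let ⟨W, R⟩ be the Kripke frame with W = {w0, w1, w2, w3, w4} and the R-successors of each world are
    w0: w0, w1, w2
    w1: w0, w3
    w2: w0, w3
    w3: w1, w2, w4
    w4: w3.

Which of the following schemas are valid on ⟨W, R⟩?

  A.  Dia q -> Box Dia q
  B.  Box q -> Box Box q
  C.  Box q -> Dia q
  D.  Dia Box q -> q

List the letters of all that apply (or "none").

R is symmetric: every R-edge is matched by its reverse.
R is not transitive: w0 R w1 and w1 R w3 but not w0 R w3.
R is not euclidean: w0 R w1 and w0 R w2 but not w1 R w2.
R is serial: every world has an R-successor.
(A) Dia q -> Box Dia q is axiom 5; it is valid on a frame exactly when R is euclidean. R is not euclidean, so not valid.
(B) Box q -> Box Box q is axiom 4; it is valid on a frame exactly when R is transitive. R is not transitive, so not valid.
(C) Box q -> Dia q (axiom D) characterises the serial frames. R is serial — valid.
(D) Dia Box q -> q (the dual of axiom B) characterises the symmetric frames. R is symmetric — valid.

C, D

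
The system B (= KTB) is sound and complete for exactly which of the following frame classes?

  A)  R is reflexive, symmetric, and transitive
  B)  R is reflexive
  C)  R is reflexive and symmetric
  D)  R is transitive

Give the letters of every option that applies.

C

(A) this class determines S5, not B (= KTB).
(B) this class determines T (= KT), not B (= KTB).
(C) B (= KTB) is sound and complete for exactly this class.
(D) this class determines K4, not B (= KTB).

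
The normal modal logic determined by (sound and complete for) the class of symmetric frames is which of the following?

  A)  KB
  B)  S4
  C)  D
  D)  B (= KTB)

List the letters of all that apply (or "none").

A

(A) KB is determined by exactly this class.
(B) S4 is determined by the class of reflexive and transitive frames.
(C) D is determined by the class of serial frames.
(D) B (= KTB) is determined by the class of reflexive and symmetric frames.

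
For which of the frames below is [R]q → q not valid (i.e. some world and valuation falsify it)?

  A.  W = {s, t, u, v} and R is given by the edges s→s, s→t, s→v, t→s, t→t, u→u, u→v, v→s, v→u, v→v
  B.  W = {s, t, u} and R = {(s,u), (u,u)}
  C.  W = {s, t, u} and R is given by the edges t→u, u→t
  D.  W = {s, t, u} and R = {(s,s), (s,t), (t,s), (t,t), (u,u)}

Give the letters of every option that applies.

The schema [R]q → q is axiom T; it is valid on a frame iff R is reflexive.
(A) R is reflexive (each world relates to itself), so the schema is valid here.
(B) R is not reflexive (not s R s), so the schema fails here.
(C) R is not reflexive (not s R s), so the schema fails here.
(D) R is reflexive (each world relates to itself), so the schema is valid here.

B, C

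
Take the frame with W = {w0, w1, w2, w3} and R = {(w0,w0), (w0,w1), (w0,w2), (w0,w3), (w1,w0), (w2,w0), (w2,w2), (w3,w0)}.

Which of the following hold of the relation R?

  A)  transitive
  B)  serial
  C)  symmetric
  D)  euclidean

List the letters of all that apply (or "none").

B, C

(A) not transitive: w1 R w0 and w0 R w1 but not w1 R w1.
(B) serial: every world has an R-successor.
(C) symmetric: every R-edge is matched by its reverse.
(D) not euclidean: w0 R w1 and w0 R w2 but not w1 R w2.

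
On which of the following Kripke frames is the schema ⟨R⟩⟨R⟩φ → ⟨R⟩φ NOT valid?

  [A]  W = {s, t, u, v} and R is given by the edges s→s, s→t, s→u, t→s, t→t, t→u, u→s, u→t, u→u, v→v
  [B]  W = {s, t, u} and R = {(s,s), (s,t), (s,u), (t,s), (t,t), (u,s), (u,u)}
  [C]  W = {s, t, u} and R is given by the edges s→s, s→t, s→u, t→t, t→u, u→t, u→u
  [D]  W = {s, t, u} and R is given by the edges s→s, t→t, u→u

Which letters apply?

B

The schema ⟨R⟩⟨R⟩φ → ⟨R⟩φ is the dual of axiom 4; it is valid on a frame iff R is transitive.
(A) R is transitive (R is closed under composition), so the schema is valid here.
(B) R is not transitive (t R s and s R u but not t R u), so the schema fails here.
(C) R is transitive (R is closed under composition), so the schema is valid here.
(D) R is transitive (R is closed under composition), so the schema is valid here.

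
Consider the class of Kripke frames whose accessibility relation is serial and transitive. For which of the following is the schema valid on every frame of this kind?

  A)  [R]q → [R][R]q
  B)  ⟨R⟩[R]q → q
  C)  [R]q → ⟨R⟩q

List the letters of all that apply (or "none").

A, C

(A) [R]q → [R][R]q is axiom 4; it is valid on a frame exactly when R is transitive. Every such R is transitive, so valid.
(B) ⟨R⟩[R]q → q (the dual of axiom B) characterises the symmetric frames. Such an R need not be symmetric — not valid.
(C) [R]q → ⟨R⟩q is axiom D, which corresponds to seriality. Every such R is serial — valid.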